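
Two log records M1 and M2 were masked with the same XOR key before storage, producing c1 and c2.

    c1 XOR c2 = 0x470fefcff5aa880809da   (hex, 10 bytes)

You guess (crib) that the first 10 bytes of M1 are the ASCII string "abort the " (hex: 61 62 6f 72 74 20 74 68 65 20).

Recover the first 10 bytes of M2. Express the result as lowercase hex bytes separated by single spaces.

Since c1 ⊕ c2 = M1 ⊕ M2, XORing with the guessed M1 bytes yields the corresponding M2 bytes: M2 = (c1 ⊕ c2) ⊕ M1.
47 ⊕ 61 = 26
0f ⊕ 62 = 6d
ef ⊕ 6f = 80
cf ⊕ 72 = bd
f5 ⊕ 74 = 81
aa ⊕ 20 = 8a
88 ⊕ 74 = fc
08 ⊕ 68 = 60
09 ⊕ 65 = 6c
da ⊕ 20 = fa

26 6d 80 bd 81 8a fc 60 6c fa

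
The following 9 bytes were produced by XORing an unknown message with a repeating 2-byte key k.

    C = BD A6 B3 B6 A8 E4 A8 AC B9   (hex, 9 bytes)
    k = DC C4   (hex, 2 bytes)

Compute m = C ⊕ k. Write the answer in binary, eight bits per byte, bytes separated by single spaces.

The 2-byte key repeats, so the effective keystream is dc c4 dc c4 dc c4 dc c4 dc.
byte 0: 189 XOR 220 =  97
byte 1: 166 XOR 196 =  98
byte 2: 179 XOR 220 = 111
byte 3: 182 XOR 196 = 114
byte 4: 168 XOR 220 = 116
byte 5: 228 XOR 196 =  32
byte 6: 168 XOR 220 = 116
byte 7: 172 XOR 196 = 104
byte 8: 185 XOR 220 = 101

01100001 01100010 01101111 01110010 01110100 00100000 01110100 01101000 01100101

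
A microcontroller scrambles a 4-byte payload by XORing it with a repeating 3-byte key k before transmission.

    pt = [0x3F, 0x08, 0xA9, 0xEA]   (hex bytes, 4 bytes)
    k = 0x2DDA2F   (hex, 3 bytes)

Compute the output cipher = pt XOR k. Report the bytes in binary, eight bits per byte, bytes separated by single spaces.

00010010 11010010 10000110 11000111

The 3-byte key repeats, so the effective keystream is 2d da 2f 2d.
byte 0: 3f XOR 2d = 12
byte 1: 08 XOR da = d2
byte 2: a9 XOR 2f = 86
byte 3: ea XOR 2d = c7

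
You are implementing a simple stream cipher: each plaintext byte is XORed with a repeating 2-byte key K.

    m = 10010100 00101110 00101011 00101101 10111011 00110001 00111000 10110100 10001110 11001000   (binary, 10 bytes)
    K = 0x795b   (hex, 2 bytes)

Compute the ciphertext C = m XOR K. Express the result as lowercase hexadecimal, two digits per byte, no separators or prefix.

The 2-byte key repeats, so the effective keystream is 79 5b 79 5b 79 5b 79 5b 79 5b.
byte 0: 94 XOR 79 = ed
byte 1: 2e XOR 5b = 75
byte 2: 2b XOR 79 = 52
byte 3: 2d XOR 5b = 76
byte 4: bb XOR 79 = c2
byte 5: 31 XOR 5b = 6a
byte 6: 38 XOR 79 = 41
byte 7: b4 XOR 5b = ef
byte 8: 8e XOR 79 = f7
byte 9: c8 XOR 5b = 93

ed755276c26a41eff793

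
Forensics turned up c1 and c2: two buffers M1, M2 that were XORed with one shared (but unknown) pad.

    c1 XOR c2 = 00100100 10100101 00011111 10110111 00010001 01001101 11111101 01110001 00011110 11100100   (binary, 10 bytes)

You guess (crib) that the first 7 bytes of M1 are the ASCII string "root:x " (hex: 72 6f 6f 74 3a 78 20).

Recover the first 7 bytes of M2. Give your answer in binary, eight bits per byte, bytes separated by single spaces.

Since c1 ⊕ c2 = M1 ⊕ M2, XORing with the guessed M1 bytes yields the corresponding M2 bytes: M2 = (c1 ⊕ c2) ⊕ M1.
24 ^ 72 = 56
a5 ^ 6f = ca
1f ^ 6f = 70
b7 ^ 74 = c3
11 ^ 3a = 2b
4d ^ 78 = 35
fd ^ 20 = dd

01010110 11001010 01110000 11000011 00101011 00110101 11011101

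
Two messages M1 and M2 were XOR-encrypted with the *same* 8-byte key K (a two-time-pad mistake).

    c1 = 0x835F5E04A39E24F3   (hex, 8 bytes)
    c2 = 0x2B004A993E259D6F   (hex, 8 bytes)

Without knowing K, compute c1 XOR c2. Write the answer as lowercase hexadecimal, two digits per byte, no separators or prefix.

c1 ⊕ c2 = (M1 ⊕ K) ⊕ (M2 ⊕ K) = M1 ⊕ M2 — the shared key cancels under XOR.
byte 0: 10000011 ⊕ 00101011 = 10101000
byte 1: 01011111 ⊕ 00000000 = 01011111
byte 2: 01011110 ⊕ 01001010 = 00010100
byte 3: 00000100 ⊕ 10011001 = 10011101
byte 4: 10100011 ⊕ 00111110 = 10011101
byte 5: 10011110 ⊕ 00100101 = 10111011
byte 6: 00100100 ⊕ 10011101 = 10111001
byte 7: 11110011 ⊕ 01101111 = 10011100

a85f149d9dbbb99c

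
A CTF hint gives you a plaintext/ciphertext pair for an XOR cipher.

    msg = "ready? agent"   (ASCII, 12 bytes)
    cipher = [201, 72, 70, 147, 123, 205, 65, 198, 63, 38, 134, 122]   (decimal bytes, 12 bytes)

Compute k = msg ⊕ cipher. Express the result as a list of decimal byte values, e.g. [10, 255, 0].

[187, 45, 39, 247, 2, 242, 97, 167, 88, 67, 232, 14]

Since cipher = msg ⊕ k, XORing both sides with msg gives k = msg ⊕ cipher.
72 xor c9 = bb
65 xor 48 = 2d
61 xor 46 = 27
64 xor 93 = f7
79 xor 7b = 02
3f xor cd = f2
20 xor 41 = 61
61 xor c6 = a7
67 xor 3f = 58
65 xor 26 = 43
6e xor 86 = e8
74 xor 7a = 0e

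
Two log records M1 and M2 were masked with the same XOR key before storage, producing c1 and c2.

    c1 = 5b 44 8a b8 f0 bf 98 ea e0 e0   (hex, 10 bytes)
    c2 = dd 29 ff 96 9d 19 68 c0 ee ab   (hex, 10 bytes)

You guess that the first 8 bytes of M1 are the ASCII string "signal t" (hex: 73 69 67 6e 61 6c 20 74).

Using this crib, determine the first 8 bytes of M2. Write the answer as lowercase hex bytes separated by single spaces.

First, c1 ⊕ c2 = (M1 ⊕ K) ⊕ (M2 ⊕ K) = M1 ⊕ M2, so the key drops out. Then M2 = (M1 ⊕ M2) ⊕ M1 over the first 8 bytes.
byte 0: (5b xor dd) xor 73 = 86 xor 73 = f5
byte 1: (44 xor 29) xor 69 = 6d xor 69 = 04
byte 2: (8a xor ff) xor 67 = 75 xor 67 = 12
byte 3: (b8 xor 96) xor 6e = 2e xor 6e = 40
byte 4: (f0 xor 9d) xor 61 = 6d xor 61 = 0c
byte 5: (bf xor 19) xor 6c = a6 xor 6c = ca
byte 6: (98 xor 68) xor 20 = f0 xor 20 = d0
byte 7: (ea xor c0) xor 74 = 2a xor 74 = 5e

f5 04 12 40 0c ca d0 5e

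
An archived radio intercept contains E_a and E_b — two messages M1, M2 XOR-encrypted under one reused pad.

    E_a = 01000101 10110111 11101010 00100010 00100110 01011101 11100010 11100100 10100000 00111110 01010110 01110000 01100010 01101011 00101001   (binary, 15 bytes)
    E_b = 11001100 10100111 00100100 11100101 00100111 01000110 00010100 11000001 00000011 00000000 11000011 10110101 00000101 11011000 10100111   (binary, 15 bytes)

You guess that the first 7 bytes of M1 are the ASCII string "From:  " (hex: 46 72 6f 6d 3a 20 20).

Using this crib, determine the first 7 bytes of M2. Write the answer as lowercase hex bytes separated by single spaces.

First, E_a ⊕ E_b = (M1 ⊕ K) ⊕ (M2 ⊕ K) = M1 ⊕ M2, so the key drops out. Then M2 = (M1 ⊕ M2) ⊕ M1 over the first 7 bytes.
byte 0: (45 xor cc) xor 46 = 89 xor 46 = cf
byte 1: (b7 xor a7) xor 72 = 10 xor 72 = 62
byte 2: (ea xor 24) xor 6f = ce xor 6f = a1
byte 3: (22 xor e5) xor 6d = c7 xor 6d = aa
byte 4: (26 xor 27) xor 3a = 01 xor 3a = 3b
byte 5: (5d xor 46) xor 20 = 1b xor 20 = 3b
byte 6: (e2 xor 14) xor 20 = f6 xor 20 = d6

cf 62 a1 aa 3b 3b d6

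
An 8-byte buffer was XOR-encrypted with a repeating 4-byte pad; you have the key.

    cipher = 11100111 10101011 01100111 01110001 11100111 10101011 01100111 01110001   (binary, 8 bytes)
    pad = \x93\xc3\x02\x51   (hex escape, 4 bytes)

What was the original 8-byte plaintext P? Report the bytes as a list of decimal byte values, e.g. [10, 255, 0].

[116, 104, 101, 32, 116, 104, 101, 32]

The 4-byte key repeats, so the effective keystream is 93 c3 02 51 93 c3 02 51.
byte 0: e7 xor 93 = 74
byte 1: ab xor c3 = 68
byte 2: 67 xor 02 = 65
byte 3: 71 xor 51 = 20
byte 4: e7 xor 93 = 74
byte 5: ab xor c3 = 68
byte 6: 67 xor 02 = 65
byte 7: 71 xor 51 = 20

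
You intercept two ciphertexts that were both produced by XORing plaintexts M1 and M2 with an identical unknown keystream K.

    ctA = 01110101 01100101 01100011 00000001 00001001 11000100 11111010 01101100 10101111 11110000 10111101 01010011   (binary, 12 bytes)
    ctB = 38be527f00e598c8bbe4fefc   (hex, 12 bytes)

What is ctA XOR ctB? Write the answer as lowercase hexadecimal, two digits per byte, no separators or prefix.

4ddb317e092162a4141443af

ctA ⊕ ctB = (M1 ⊕ K) ⊕ (M2 ⊕ K) = M1 ⊕ M2 — the shared key cancels under XOR.
01110101 xor 00111000 = 01001101
01100101 xor 10111110 = 11011011
01100011 xor 01010010 = 00110001
00000001 xor 01111111 = 01111110
00001001 xor 00000000 = 00001001
11000100 xor 11100101 = 00100001
11111010 xor 10011000 = 01100010
01101100 xor 11001000 = 10100100
10101111 xor 10111011 = 00010100
11110000 xor 11100100 = 00010100
10111101 xor 11111110 = 01000011
01010011 xor 11111100 = 10101111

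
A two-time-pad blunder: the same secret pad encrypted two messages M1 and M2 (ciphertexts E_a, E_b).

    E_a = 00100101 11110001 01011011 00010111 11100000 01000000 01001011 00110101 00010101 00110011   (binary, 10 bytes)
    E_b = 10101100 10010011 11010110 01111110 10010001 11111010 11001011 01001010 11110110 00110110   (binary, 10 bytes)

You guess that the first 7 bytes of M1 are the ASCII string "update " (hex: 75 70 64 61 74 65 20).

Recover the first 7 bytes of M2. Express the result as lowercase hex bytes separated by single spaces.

First, E_a ⊕ E_b = (M1 ⊕ K) ⊕ (M2 ⊕ K) = M1 ⊕ M2, so the key drops out. Then M2 = (M1 ⊕ M2) ⊕ M1 over the first 7 bytes.
byte 0: (25 ^ ac) ^ 75 = 89 ^ 75 = fc
byte 1: (f1 ^ 93) ^ 70 = 62 ^ 70 = 12
byte 2: (5b ^ d6) ^ 64 = 8d ^ 64 = e9
byte 3: (17 ^ 7e) ^ 61 = 69 ^ 61 = 08
byte 4: (e0 ^ 91) ^ 74 = 71 ^ 74 = 05
byte 5: (40 ^ fa) ^ 65 = ba ^ 65 = df
byte 6: (4b ^ cb) ^ 20 = 80 ^ 20 = a0

fc 12 e9 08 05 df a0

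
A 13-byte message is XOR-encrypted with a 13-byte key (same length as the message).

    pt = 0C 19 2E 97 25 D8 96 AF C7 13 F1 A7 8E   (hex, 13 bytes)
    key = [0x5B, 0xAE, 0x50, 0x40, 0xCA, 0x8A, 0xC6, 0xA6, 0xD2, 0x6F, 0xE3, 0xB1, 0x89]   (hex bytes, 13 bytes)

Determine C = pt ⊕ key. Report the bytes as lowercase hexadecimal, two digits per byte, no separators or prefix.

XOR is its own inverse, so applying the key byte-wise gives the result directly.
0c ^ 5b = 57
19 ^ ae = b7
2e ^ 50 = 7e
97 ^ 40 = d7
25 ^ ca = ef
d8 ^ 8a = 52
96 ^ c6 = 50
af ^ a6 = 09
c7 ^ d2 = 15
13 ^ 6f = 7c
f1 ^ e3 = 12
a7 ^ b1 = 16
8e ^ 89 = 07

57b77ed7ef525009157c121607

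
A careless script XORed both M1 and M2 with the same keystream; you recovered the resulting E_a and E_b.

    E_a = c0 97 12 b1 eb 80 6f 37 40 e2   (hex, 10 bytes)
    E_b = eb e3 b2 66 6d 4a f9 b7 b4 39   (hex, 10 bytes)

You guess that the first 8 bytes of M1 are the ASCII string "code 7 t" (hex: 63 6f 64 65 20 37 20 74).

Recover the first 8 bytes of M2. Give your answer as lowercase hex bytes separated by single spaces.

48 1b c4 b2 a6 fd b6 f4

First, E_a ⊕ E_b = (M1 ⊕ K) ⊕ (M2 ⊕ K) = M1 ⊕ M2, so the key drops out. Then M2 = (M1 ⊕ M2) ⊕ M1 over the first 8 bytes.
byte 0: (c0 xor eb) xor 63 = 2b xor 63 = 48
byte 1: (97 xor e3) xor 6f = 74 xor 6f = 1b
byte 2: (12 xor b2) xor 64 = a0 xor 64 = c4
byte 3: (b1 xor 66) xor 65 = d7 xor 65 = b2
byte 4: (eb xor 6d) xor 20 = 86 xor 20 = a6
byte 5: (80 xor 4a) xor 37 = ca xor 37 = fd
byte 6: (6f xor f9) xor 20 = 96 xor 20 = b6
byte 7: (37 xor b7) xor 74 = 80 xor 74 = f4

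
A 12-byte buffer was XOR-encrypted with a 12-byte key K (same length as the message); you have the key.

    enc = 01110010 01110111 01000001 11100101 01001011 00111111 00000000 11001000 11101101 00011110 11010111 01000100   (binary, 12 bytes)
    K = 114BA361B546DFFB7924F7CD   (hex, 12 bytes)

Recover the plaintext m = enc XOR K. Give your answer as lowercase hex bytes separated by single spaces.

63 3c e2 84 fe 79 df 33 94 3a 20 89

72 ⊕ 11 = 63
77 ⊕ 4b = 3c
41 ⊕ a3 = e2
e5 ⊕ 61 = 84
4b ⊕ b5 = fe
3f ⊕ 46 = 79
00 ⊕ df = df
c8 ⊕ fb = 33
ed ⊕ 79 = 94
1e ⊕ 24 = 3a
d7 ⊕ f7 = 20
44 ⊕ cd = 89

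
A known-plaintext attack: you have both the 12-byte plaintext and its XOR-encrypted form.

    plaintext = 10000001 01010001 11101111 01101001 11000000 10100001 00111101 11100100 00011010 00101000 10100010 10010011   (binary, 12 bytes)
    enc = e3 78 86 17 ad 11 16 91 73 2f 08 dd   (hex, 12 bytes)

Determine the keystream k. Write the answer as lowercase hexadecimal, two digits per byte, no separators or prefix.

6229697e6db02b756907aa4e

Since enc = plaintext ⊕ k, XORing both sides with plaintext gives k = plaintext ⊕ enc.
10000001 ^ 11100011 = 01100010
01010001 ^ 01111000 = 00101001
11101111 ^ 10000110 = 01101001
01101001 ^ 00010111 = 01111110
11000000 ^ 10101101 = 01101101
10100001 ^ 00010001 = 10110000
00111101 ^ 00010110 = 00101011
11100100 ^ 10010001 = 01110101
00011010 ^ 01110011 = 01101001
00101000 ^ 00101111 = 00000111
10100010 ^ 00001000 = 10101010
10010011 ^ 11011101 = 01001110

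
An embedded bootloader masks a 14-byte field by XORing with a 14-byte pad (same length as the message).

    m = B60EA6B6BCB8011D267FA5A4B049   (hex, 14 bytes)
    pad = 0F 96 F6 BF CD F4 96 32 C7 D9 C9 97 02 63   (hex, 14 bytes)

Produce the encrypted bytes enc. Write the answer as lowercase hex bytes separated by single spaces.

b6 xor 0f = b9
0e xor 96 = 98
a6 xor f6 = 50
b6 xor bf = 09
bc xor cd = 71
b8 xor f4 = 4c
01 xor 96 = 97
1d xor 32 = 2f
26 xor c7 = e1
7f xor d9 = a6
a5 xor c9 = 6c
a4 xor 97 = 33
b0 xor 02 = b2
49 xor 63 = 2a

b9 98 50 09 71 4c 97 2f e1 a6 6c 33 b2 2a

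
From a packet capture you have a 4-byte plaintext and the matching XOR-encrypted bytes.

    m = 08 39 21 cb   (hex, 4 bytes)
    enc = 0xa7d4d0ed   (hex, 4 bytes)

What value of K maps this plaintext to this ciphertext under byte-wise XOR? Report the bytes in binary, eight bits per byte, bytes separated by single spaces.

Since enc = m ⊕ K, XORing both sides with m gives K = m ⊕ enc.
08 ⊕ a7 = af
39 ⊕ d4 = ed
21 ⊕ d0 = f1
cb ⊕ ed = 26

10101111 11101101 11110001 00100110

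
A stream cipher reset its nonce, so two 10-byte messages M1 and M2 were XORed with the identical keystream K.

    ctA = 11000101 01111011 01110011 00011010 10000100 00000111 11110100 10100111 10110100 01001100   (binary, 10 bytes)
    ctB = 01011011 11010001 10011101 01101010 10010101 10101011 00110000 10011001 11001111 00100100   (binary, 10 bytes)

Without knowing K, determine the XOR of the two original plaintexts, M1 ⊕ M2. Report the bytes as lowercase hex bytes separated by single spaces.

9e aa ee 70 11 ac c4 3e 7b 68

ctA ⊕ ctB = (M1 ⊕ K) ⊕ (M2 ⊕ K) = M1 ⊕ M2 — the shared key cancels under XOR.
c5 xor 5b = 9e
7b xor d1 = aa
73 xor 9d = ee
1a xor 6a = 70
84 xor 95 = 11
07 xor ab = ac
f4 xor 30 = c4
a7 xor 99 = 3e
b4 xor cf = 7b
4c xor 24 = 68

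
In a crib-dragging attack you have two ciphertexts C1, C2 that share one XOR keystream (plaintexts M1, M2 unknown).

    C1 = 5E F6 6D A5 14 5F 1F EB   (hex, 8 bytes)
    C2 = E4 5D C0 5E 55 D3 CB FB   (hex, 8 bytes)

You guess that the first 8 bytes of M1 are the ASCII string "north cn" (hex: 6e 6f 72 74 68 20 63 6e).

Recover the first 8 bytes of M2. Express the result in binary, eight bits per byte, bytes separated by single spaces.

11010100 11000100 11011111 10001111 00101001 10101100 10110111 01111110

First, C1 ⊕ C2 = (M1 ⊕ K) ⊕ (M2 ⊕ K) = M1 ⊕ M2, so the key drops out. Then M2 = (M1 ⊕ M2) ⊕ M1 over the first 8 bytes.
byte 0: (5e xor e4) xor 6e = ba xor 6e = d4
byte 1: (f6 xor 5d) xor 6f = ab xor 6f = c4
byte 2: (6d xor c0) xor 72 = ad xor 72 = df
byte 3: (a5 xor 5e) xor 74 = fb xor 74 = 8f
byte 4: (14 xor 55) xor 68 = 41 xor 68 = 29
byte 5: (5f xor d3) xor 20 = 8c xor 20 = ac
byte 6: (1f xor cb) xor 63 = d4 xor 63 = b7
byte 7: (eb xor fb) xor 6e = 10 xor 6e = 7e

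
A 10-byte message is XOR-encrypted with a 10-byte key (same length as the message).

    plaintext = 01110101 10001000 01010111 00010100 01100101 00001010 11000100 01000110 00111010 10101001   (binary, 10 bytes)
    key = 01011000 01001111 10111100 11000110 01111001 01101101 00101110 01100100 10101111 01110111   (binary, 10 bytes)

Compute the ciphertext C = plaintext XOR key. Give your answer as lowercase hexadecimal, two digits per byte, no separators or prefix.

2dc7ebd21c67ea2295de

XOR is its own inverse, so applying the key byte-wise gives the result directly.
75 XOR 58 = 2d
88 XOR 4f = c7
57 XOR bc = eb
14 XOR c6 = d2
65 XOR 79 = 1c
0a XOR 6d = 67
c4 XOR 2e = ea
46 XOR 64 = 22
3a XOR af = 95
a9 XOR 77 = de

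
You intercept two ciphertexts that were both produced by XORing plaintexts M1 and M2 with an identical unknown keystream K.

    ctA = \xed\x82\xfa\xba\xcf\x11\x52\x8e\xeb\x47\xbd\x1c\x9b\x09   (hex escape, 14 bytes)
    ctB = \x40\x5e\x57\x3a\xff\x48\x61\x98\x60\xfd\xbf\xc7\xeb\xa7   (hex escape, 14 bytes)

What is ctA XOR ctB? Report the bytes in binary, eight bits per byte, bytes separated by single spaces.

ctA ⊕ ctB = (M1 ⊕ K) ⊕ (M2 ⊕ K) = M1 ⊕ M2 — the shared key cancels under XOR.
byte 0: ed xor 40 = ad
byte 1: 82 xor 5e = dc
byte 2: fa xor 57 = ad
byte 3: ba xor 3a = 80
byte 4: cf xor ff = 30
byte 5: 11 xor 48 = 59
byte 6: 52 xor 61 = 33
byte 7: 8e xor 98 = 16
byte 8: eb xor 60 = 8b
byte 9: 47 xor fd = ba
byte 10: bd xor bf = 02
byte 11: 1c xor c7 = db
byte 12: 9b xor eb = 70
byte 13: 09 xor a7 = ae

10101101 11011100 10101101 10000000 00110000 01011001 00110011 00010110 10001011 10111010 00000010 11011011 01110000 10101110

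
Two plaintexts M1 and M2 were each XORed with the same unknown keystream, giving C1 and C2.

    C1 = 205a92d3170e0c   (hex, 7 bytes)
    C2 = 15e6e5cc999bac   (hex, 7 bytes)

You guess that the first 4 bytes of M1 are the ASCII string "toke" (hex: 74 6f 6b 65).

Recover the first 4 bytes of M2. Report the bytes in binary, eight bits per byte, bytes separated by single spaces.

First, C1 ⊕ C2 = (M1 ⊕ K) ⊕ (M2 ⊕ K) = M1 ⊕ M2, so the key drops out. Then M2 = (M1 ⊕ M2) ⊕ M1 over the first 4 bytes.
byte 0: (20 ^ 15) ^ 74 = 35 ^ 74 = 41
byte 1: (5a ^ e6) ^ 6f = bc ^ 6f = d3
byte 2: (92 ^ e5) ^ 6b = 77 ^ 6b = 1c
byte 3: (d3 ^ cc) ^ 65 = 1f ^ 65 = 7a

01000001 11010011 00011100 01111010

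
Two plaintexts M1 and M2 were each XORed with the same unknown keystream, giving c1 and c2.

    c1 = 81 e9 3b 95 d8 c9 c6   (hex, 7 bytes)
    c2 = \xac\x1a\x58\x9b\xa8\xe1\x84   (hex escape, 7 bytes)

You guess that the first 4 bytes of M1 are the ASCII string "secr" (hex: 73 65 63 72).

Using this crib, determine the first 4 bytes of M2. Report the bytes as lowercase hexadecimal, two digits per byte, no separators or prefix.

5e96007c

First, c1 ⊕ c2 = (M1 ⊕ K) ⊕ (M2 ⊕ K) = M1 ⊕ M2, so the key drops out. Then M2 = (M1 ⊕ M2) ⊕ M1 over the first 4 bytes.
byte 0: (81 ⊕ ac) ⊕ 73 = 2d ⊕ 73 = 5e
byte 1: (e9 ⊕ 1a) ⊕ 65 = f3 ⊕ 65 = 96
byte 2: (3b ⊕ 58) ⊕ 63 = 63 ⊕ 63 = 00
byte 3: (95 ⊕ 9b) ⊕ 72 = 0e ⊕ 72 = 7c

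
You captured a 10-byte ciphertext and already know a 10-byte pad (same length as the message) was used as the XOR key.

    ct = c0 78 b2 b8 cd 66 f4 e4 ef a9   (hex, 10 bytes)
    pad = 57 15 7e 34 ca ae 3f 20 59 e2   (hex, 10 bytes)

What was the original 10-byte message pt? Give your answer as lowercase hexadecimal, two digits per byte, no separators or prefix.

XOR is its own inverse, so applying the key byte-wise gives the result directly.
c0 XOR 57 = 97
78 XOR 15 = 6d
b2 XOR 7e = cc
b8 XOR 34 = 8c
cd XOR ca = 07
66 XOR ae = c8
f4 XOR 3f = cb
e4 XOR 20 = c4
ef XOR 59 = b6
a9 XOR e2 = 4b

976dcc8c07c8cbc4b64b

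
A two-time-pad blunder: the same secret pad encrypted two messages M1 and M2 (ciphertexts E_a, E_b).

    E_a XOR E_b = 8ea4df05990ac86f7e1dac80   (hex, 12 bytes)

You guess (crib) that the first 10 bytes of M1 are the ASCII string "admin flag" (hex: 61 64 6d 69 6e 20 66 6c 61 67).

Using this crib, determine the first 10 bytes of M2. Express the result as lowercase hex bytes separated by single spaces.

Since E_a ⊕ E_b = M1 ⊕ M2, XORing with the guessed M1 bytes yields the corresponding M2 bytes: M2 = (E_a ⊕ E_b) ⊕ M1.
byte 0: 8e xor 61 = ef
byte 1: a4 xor 64 = c0
byte 2: df xor 6d = b2
byte 3: 05 xor 69 = 6c
byte 4: 99 xor 6e = f7
byte 5: 0a xor 20 = 2a
byte 6: c8 xor 66 = ae
byte 7: 6f xor 6c = 03
byte 8: 7e xor 61 = 1f
byte 9: 1d xor 67 = 7a

ef c0 b2 6c f7 2a ae 03 1f 7a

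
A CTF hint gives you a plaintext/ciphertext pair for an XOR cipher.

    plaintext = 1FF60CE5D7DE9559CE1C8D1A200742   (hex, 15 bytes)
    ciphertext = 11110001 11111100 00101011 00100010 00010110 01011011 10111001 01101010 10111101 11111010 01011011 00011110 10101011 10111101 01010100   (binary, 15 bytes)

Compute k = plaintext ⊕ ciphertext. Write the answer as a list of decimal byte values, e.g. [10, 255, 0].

[238, 10, 39, 199, 193, 133, 44, 51, 115, 230, 214, 4, 139, 186, 22]

Since ciphertext = plaintext ⊕ k, XORing both sides with plaintext gives k = plaintext ⊕ ciphertext.
byte 0: 1f ⊕ f1 = ee
byte 1: f6 ⊕ fc = 0a
byte 2: 0c ⊕ 2b = 27
byte 3: e5 ⊕ 22 = c7
byte 4: d7 ⊕ 16 = c1
byte 5: de ⊕ 5b = 85
byte 6: 95 ⊕ b9 = 2c
byte 7: 59 ⊕ 6a = 33
byte 8: ce ⊕ bd = 73
byte 9: 1c ⊕ fa = e6
byte 10: 8d ⊕ 5b = d6
byte 11: 1a ⊕ 1e = 04
byte 12: 20 ⊕ ab = 8b
byte 13: 07 ⊕ bd = ba
byte 14: 42 ⊕ 54 = 16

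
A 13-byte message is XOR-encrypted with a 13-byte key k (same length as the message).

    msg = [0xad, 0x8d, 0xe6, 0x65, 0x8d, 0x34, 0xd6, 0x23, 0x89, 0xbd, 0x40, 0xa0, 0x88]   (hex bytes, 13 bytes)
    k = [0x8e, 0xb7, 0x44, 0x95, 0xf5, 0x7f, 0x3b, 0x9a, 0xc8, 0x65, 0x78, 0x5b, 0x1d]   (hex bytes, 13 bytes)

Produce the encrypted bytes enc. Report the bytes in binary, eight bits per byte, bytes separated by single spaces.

byte 0: ad xor 8e = 23
byte 1: 8d xor b7 = 3a
byte 2: e6 xor 44 = a2
byte 3: 65 xor 95 = f0
byte 4: 8d xor f5 = 78
byte 5: 34 xor 7f = 4b
byte 6: d6 xor 3b = ed
byte 7: 23 xor 9a = b9
byte 8: 89 xor c8 = 41
byte 9: bd xor 65 = d8
byte 10: 40 xor 78 = 38
byte 11: a0 xor 5b = fb
byte 12: 88 xor 1d = 95

00100011 00111010 10100010 11110000 01111000 01001011 11101101 10111001 01000001 11011000 00111000 11111011 10010101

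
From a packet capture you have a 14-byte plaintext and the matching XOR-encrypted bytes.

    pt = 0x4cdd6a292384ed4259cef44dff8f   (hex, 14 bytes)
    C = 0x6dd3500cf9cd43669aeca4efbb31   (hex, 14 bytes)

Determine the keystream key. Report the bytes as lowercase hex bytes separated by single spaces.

Since C = pt ⊕ key, XORing both sides with pt gives key = pt ⊕ C.
4c XOR 6d = 21
dd XOR d3 = 0e
6a XOR 50 = 3a
29 XOR 0c = 25
23 XOR f9 = da
84 XOR cd = 49
ed XOR 43 = ae
42 XOR 66 = 24
59 XOR 9a = c3
ce XOR ec = 22
f4 XOR a4 = 50
4d XOR ef = a2
ff XOR bb = 44
8f XOR 31 = be

21 0e 3a 25 da 49 ae 24 c3 22 50 a2 44 be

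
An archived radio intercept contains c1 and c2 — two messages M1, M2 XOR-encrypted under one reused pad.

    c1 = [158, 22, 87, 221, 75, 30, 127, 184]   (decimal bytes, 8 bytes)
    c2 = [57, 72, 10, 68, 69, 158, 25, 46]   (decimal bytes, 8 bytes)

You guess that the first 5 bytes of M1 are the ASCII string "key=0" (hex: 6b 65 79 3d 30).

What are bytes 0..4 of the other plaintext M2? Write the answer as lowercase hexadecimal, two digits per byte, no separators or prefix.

cc3b24a43e

First, c1 ⊕ c2 = (M1 ⊕ K) ⊕ (M2 ⊕ K) = M1 ⊕ M2, so the key drops out. Then M2 = (M1 ⊕ M2) ⊕ M1 over the first 5 bytes.
byte 0: (9e ⊕ 39) ⊕ 6b = a7 ⊕ 6b = cc
byte 1: (16 ⊕ 48) ⊕ 65 = 5e ⊕ 65 = 3b
byte 2: (57 ⊕ 0a) ⊕ 79 = 5d ⊕ 79 = 24
byte 3: (dd ⊕ 44) ⊕ 3d = 99 ⊕ 3d = a4
byte 4: (4b ⊕ 45) ⊕ 30 = 0e ⊕ 30 = 3e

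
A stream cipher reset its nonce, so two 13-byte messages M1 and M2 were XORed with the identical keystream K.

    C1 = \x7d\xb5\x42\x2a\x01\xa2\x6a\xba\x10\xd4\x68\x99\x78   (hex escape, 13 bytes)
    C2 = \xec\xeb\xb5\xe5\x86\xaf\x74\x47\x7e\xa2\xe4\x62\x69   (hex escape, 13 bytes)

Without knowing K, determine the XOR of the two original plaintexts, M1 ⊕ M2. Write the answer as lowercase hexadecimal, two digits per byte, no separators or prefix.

C1 ⊕ C2 = (M1 ⊕ K) ⊕ (M2 ⊕ K) = M1 ⊕ M2 — the shared key cancels under XOR.
byte 0: 7d ⊕ ec = 91
byte 1: b5 ⊕ eb = 5e
byte 2: 42 ⊕ b5 = f7
byte 3: 2a ⊕ e5 = cf
byte 4: 01 ⊕ 86 = 87
byte 5: a2 ⊕ af = 0d
byte 6: 6a ⊕ 74 = 1e
byte 7: ba ⊕ 47 = fd
byte 8: 10 ⊕ 7e = 6e
byte 9: d4 ⊕ a2 = 76
byte 10: 68 ⊕ e4 = 8c
byte 11: 99 ⊕ 62 = fb
byte 12: 78 ⊕ 69 = 11

915ef7cf870d1efd6e768cfb11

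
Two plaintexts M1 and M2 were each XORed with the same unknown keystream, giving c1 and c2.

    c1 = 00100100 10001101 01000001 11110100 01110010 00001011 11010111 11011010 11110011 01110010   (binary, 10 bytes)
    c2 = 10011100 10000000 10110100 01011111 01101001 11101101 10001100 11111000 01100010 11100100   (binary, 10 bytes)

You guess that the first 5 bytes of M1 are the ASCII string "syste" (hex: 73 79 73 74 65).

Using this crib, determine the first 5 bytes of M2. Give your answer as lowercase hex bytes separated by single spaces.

First, c1 ⊕ c2 = (M1 ⊕ K) ⊕ (M2 ⊕ K) = M1 ⊕ M2, so the key drops out. Then M2 = (M1 ⊕ M2) ⊕ M1 over the first 5 bytes.
byte 0: (24 xor 9c) xor 73 = b8 xor 73 = cb
byte 1: (8d xor 80) xor 79 = 0d xor 79 = 74
byte 2: (41 xor b4) xor 73 = f5 xor 73 = 86
byte 3: (f4 xor 5f) xor 74 = ab xor 74 = df
byte 4: (72 xor 69) xor 65 = 1b xor 65 = 7e

cb 74 86 df 7e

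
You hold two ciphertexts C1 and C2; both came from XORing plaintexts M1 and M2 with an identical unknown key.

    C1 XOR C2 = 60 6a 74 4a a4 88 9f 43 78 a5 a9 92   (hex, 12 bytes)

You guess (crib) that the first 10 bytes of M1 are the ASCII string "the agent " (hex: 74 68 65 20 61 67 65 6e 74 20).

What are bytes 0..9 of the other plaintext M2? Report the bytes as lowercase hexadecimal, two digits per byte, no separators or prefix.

Since C1 ⊕ C2 = M1 ⊕ M2, XORing with the guessed M1 bytes yields the corresponding M2 bytes: M2 = (C1 ⊕ C2) ⊕ M1.
60 ⊕ 74 = 14
6a ⊕ 68 = 02
74 ⊕ 65 = 11
4a ⊕ 20 = 6a
a4 ⊕ 61 = c5
88 ⊕ 67 = ef
9f ⊕ 65 = fa
43 ⊕ 6e = 2d
78 ⊕ 74 = 0c
a5 ⊕ 20 = 85

1402116ac5effa2d0c85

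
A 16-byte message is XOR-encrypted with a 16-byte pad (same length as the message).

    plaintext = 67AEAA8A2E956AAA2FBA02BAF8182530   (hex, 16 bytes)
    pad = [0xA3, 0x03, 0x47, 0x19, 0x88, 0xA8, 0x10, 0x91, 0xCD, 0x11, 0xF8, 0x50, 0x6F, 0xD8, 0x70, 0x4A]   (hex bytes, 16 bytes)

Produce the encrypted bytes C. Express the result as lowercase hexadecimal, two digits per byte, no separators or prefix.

XOR is its own inverse, so applying the key byte-wise gives the result directly.
67 XOR a3 = c4
ae XOR 03 = ad
aa XOR 47 = ed
8a XOR 19 = 93
2e XOR 88 = a6
95 XOR a8 = 3d
6a XOR 10 = 7a
aa XOR 91 = 3b
2f XOR cd = e2
ba XOR 11 = ab
02 XOR f8 = fa
ba XOR 50 = ea
f8 XOR 6f = 97
18 XOR d8 = c0
25 XOR 70 = 55
30 XOR 4a = 7a

c4aded93a63d7a3be2abfaea97c0557a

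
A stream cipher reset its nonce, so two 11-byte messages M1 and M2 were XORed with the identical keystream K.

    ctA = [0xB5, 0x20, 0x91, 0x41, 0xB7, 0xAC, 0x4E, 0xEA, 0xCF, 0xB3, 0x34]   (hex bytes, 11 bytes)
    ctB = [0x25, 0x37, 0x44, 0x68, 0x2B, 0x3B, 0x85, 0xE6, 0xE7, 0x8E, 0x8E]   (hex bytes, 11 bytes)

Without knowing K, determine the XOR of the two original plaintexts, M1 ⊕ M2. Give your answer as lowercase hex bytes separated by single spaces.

ctA ⊕ ctB = (M1 ⊕ K) ⊕ (M2 ⊕ K) = M1 ⊕ M2 — the shared key cancels under XOR.
byte 0: b5 ^ 25 = 90
byte 1: 20 ^ 37 = 17
byte 2: 91 ^ 44 = d5
byte 3: 41 ^ 68 = 29
byte 4: b7 ^ 2b = 9c
byte 5: ac ^ 3b = 97
byte 6: 4e ^ 85 = cb
byte 7: ea ^ e6 = 0c
byte 8: cf ^ e7 = 28
byte 9: b3 ^ 8e = 3d
byte 10: 34 ^ 8e = ba

90 17 d5 29 9c 97 cb 0c 28 3d ba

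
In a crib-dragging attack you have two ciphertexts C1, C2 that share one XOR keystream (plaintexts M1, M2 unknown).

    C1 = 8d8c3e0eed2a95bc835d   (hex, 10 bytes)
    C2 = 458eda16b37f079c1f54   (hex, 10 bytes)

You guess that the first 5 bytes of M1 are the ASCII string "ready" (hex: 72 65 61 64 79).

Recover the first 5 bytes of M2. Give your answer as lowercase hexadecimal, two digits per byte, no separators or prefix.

First, C1 ⊕ C2 = (M1 ⊕ K) ⊕ (M2 ⊕ K) = M1 ⊕ M2, so the key drops out. Then M2 = (M1 ⊕ M2) ⊕ M1 over the first 5 bytes.
byte 0: (8d XOR 45) XOR 72 = c8 XOR 72 = ba
byte 1: (8c XOR 8e) XOR 65 = 02 XOR 65 = 67
byte 2: (3e XOR da) XOR 61 = e4 XOR 61 = 85
byte 3: (0e XOR 16) XOR 64 = 18 XOR 64 = 7c
byte 4: (ed XOR b3) XOR 79 = 5e XOR 79 = 27

ba67857c27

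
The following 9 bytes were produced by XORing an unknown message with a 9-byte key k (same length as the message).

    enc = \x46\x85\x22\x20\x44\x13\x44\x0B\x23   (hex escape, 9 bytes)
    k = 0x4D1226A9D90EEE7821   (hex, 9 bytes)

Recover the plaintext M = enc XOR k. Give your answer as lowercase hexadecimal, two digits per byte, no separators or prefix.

01000110 XOR 01001101 = 00001011
10000101 XOR 00010010 = 10010111
00100010 XOR 00100110 = 00000100
00100000 XOR 10101001 = 10001001
01000100 XOR 11011001 = 10011101
00010011 XOR 00001110 = 00011101
01000100 XOR 11101110 = 10101010
00001011 XOR 01111000 = 01110011
00100011 XOR 00100001 = 00000010

0b9704899d1daa7302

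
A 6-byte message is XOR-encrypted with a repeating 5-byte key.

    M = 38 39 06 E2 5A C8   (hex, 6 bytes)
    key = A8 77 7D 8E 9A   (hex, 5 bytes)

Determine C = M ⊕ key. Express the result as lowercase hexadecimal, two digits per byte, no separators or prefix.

The 5-byte key repeats, so the effective keystream is a8 77 7d 8e 9a a8.
byte 0: 38 xor a8 = 90
byte 1: 39 xor 77 = 4e
byte 2: 06 xor 7d = 7b
byte 3: e2 xor 8e = 6c
byte 4: 5a xor 9a = c0
byte 5: c8 xor a8 = 60

904e7b6cc060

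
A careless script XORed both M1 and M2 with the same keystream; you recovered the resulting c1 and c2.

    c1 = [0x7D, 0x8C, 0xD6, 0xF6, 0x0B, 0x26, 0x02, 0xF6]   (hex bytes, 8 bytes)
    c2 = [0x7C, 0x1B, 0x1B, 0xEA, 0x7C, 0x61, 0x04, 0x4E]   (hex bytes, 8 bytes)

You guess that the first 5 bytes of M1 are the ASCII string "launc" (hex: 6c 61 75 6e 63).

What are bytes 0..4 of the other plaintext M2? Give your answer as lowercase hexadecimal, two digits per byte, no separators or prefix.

First, c1 ⊕ c2 = (M1 ⊕ K) ⊕ (M2 ⊕ K) = M1 ⊕ M2, so the key drops out. Then M2 = (M1 ⊕ M2) ⊕ M1 over the first 5 bytes.
byte 0: (7d ⊕ 7c) ⊕ 6c = 01 ⊕ 6c = 6d
byte 1: (8c ⊕ 1b) ⊕ 61 = 97 ⊕ 61 = f6
byte 2: (d6 ⊕ 1b) ⊕ 75 = cd ⊕ 75 = b8
byte 3: (f6 ⊕ ea) ⊕ 6e = 1c ⊕ 6e = 72
byte 4: (0b ⊕ 7c) ⊕ 63 = 77 ⊕ 63 = 14

6df6b87214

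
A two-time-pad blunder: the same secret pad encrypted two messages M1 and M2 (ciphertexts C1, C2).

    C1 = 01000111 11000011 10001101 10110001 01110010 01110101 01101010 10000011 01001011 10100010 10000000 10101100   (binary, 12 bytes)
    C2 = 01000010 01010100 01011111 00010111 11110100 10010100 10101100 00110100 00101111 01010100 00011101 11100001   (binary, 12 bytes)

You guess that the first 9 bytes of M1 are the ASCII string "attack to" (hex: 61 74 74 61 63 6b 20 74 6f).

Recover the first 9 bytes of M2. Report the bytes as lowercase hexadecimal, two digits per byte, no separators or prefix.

First, C1 ⊕ C2 = (M1 ⊕ K) ⊕ (M2 ⊕ K) = M1 ⊕ M2, so the key drops out. Then M2 = (M1 ⊕ M2) ⊕ M1 over the first 9 bytes.
byte 0: (47 xor 42) xor 61 = 05 xor 61 = 64
byte 1: (c3 xor 54) xor 74 = 97 xor 74 = e3
byte 2: (8d xor 5f) xor 74 = d2 xor 74 = a6
byte 3: (b1 xor 17) xor 61 = a6 xor 61 = c7
byte 4: (72 xor f4) xor 63 = 86 xor 63 = e5
byte 5: (75 xor 94) xor 6b = e1 xor 6b = 8a
byte 6: (6a xor ac) xor 20 = c6 xor 20 = e6
byte 7: (83 xor 34) xor 74 = b7 xor 74 = c3
byte 8: (4b xor 2f) xor 6f = 64 xor 6f = 0b

64e3a6c7e58ae6c30b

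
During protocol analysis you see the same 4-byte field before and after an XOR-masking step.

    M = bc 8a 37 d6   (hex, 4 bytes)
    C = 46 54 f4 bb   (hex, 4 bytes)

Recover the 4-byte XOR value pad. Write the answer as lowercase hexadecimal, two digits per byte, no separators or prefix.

Since C = M ⊕ pad, XORing both sides with M gives pad = M ⊕ C.
10111100 XOR 01000110 = 11111010
10001010 XOR 01010100 = 11011110
00110111 XOR 11110100 = 11000011
11010110 XOR 10111011 = 01101101

fadec36d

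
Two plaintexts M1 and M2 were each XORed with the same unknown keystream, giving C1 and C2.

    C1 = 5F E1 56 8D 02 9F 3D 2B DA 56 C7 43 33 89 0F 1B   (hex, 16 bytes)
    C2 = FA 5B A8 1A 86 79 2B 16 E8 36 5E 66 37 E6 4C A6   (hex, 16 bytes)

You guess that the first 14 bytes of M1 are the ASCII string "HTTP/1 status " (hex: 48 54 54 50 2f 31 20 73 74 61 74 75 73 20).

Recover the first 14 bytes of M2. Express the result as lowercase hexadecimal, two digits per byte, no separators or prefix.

edeeaac7abd7364e4601ed50774f

First, C1 ⊕ C2 = (M1 ⊕ K) ⊕ (M2 ⊕ K) = M1 ⊕ M2, so the key drops out. Then M2 = (M1 ⊕ M2) ⊕ M1 over the first 14 bytes.
byte 0: (5f ^ fa) ^ 48 = a5 ^ 48 = ed
byte 1: (e1 ^ 5b) ^ 54 = ba ^ 54 = ee
byte 2: (56 ^ a8) ^ 54 = fe ^ 54 = aa
byte 3: (8d ^ 1a) ^ 50 = 97 ^ 50 = c7
byte 4: (02 ^ 86) ^ 2f = 84 ^ 2f = ab
byte 5: (9f ^ 79) ^ 31 = e6 ^ 31 = d7
byte 6: (3d ^ 2b) ^ 20 = 16 ^ 20 = 36
byte 7: (2b ^ 16) ^ 73 = 3d ^ 73 = 4e
byte 8: (da ^ e8) ^ 74 = 32 ^ 74 = 46
byte 9: (56 ^ 36) ^ 61 = 60 ^ 61 = 01
byte 10: (c7 ^ 5e) ^ 74 = 99 ^ 74 = ed
byte 11: (43 ^ 66) ^ 75 = 25 ^ 75 = 50
byte 12: (33 ^ 37) ^ 73 = 04 ^ 73 = 77
byte 13: (89 ^ e6) ^ 20 = 6f ^ 20 = 4f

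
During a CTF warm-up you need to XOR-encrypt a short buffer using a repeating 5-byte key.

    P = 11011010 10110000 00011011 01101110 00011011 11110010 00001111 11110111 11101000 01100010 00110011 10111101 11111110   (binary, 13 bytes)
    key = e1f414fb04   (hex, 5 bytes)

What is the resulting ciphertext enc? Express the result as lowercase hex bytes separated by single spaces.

3b 44 0f 95 1f 13 fb e3 13 66 d2 49 ea

The 5-byte key repeats, so the effective keystream is e1 f4 14 fb 04 e1 f4 14 fb 04 e1 f4 14.
byte 0: 218 XOR 225 =  59
byte 1: 176 XOR 244 =  68
byte 2:  27 XOR  20 =  15
byte 3: 110 XOR 251 = 149
byte 4:  27 XOR   4 =  31
byte 5: 242 XOR 225 =  19
byte 6:  15 XOR 244 = 251
byte 7: 247 XOR  20 = 227
byte 8: 232 XOR 251 =  19
byte 9:  98 XOR   4 = 102
byte 10:  51 XOR 225 = 210
byte 11: 189 XOR 244 =  73
byte 12: 254 XOR  20 = 234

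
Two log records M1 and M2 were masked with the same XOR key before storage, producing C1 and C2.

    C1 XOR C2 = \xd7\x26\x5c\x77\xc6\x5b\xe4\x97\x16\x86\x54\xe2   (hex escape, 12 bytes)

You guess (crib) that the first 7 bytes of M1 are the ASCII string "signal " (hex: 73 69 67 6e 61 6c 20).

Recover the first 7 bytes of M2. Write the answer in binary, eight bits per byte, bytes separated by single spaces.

10100100 01001111 00111011 00011001 10100111 00110111 11000100

Since C1 ⊕ C2 = M1 ⊕ M2, XORing with the guessed M1 bytes yields the corresponding M2 bytes: M2 = (C1 ⊕ C2) ⊕ M1.
byte 0: d7 xor 73 = a4
byte 1: 26 xor 69 = 4f
byte 2: 5c xor 67 = 3b
byte 3: 77 xor 6e = 19
byte 4: c6 xor 61 = a7
byte 5: 5b xor 6c = 37
byte 6: e4 xor 20 = c4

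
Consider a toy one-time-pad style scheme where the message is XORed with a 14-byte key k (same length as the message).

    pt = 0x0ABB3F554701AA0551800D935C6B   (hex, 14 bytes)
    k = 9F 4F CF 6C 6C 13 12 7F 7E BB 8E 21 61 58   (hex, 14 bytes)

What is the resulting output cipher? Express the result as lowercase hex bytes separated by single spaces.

95 f4 f0 39 2b 12 b8 7a 2f 3b 83 b2 3d 33

XOR is its own inverse, so applying the key byte-wise gives the result directly.
byte 0: 0a xor 9f = 95
byte 1: bb xor 4f = f4
byte 2: 3f xor cf = f0
byte 3: 55 xor 6c = 39
byte 4: 47 xor 6c = 2b
byte 5: 01 xor 13 = 12
byte 6: aa xor 12 = b8
byte 7: 05 xor 7f = 7a
byte 8: 51 xor 7e = 2f
byte 9: 80 xor bb = 3b
byte 10: 0d xor 8e = 83
byte 11: 93 xor 21 = b2
byte 12: 5c xor 61 = 3d
byte 13: 6b xor 58 = 33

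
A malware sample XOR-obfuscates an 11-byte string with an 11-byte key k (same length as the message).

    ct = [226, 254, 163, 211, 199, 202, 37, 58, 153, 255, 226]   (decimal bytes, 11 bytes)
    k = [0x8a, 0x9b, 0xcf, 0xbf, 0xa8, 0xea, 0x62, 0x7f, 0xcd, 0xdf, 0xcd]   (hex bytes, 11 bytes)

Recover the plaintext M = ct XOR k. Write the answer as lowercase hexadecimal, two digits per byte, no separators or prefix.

226 ⊕ 138 = 104
254 ⊕ 155 = 101
163 ⊕ 207 = 108
211 ⊕ 191 = 108
199 ⊕ 168 = 111
202 ⊕ 234 =  32
 37 ⊕  98 =  71
 58 ⊕ 127 =  69
153 ⊕ 205 =  84
255 ⊕ 223 =  32
226 ⊕ 205 =  47

68656c6c6f20474554202f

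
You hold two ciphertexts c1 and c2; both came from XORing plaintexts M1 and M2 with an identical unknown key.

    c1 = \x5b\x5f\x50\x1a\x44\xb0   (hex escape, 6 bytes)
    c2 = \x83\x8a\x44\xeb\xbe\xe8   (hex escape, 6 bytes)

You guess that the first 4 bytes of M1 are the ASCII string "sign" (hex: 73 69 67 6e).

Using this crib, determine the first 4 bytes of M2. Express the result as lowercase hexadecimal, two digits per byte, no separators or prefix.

abbc739f

First, c1 ⊕ c2 = (M1 ⊕ K) ⊕ (M2 ⊕ K) = M1 ⊕ M2, so the key drops out. Then M2 = (M1 ⊕ M2) ⊕ M1 over the first 4 bytes.
byte 0: (5b ⊕ 83) ⊕ 73 = d8 ⊕ 73 = ab
byte 1: (5f ⊕ 8a) ⊕ 69 = d5 ⊕ 69 = bc
byte 2: (50 ⊕ 44) ⊕ 67 = 14 ⊕ 67 = 73
byte 3: (1a ⊕ eb) ⊕ 6e = f1 ⊕ 6e = 9f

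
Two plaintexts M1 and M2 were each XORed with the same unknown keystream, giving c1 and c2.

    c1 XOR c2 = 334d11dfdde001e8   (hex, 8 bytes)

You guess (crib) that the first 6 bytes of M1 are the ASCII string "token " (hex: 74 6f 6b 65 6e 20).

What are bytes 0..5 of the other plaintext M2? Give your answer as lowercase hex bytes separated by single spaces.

47 22 7a ba b3 c0

Since c1 ⊕ c2 = M1 ⊕ M2, XORing with the guessed M1 bytes yields the corresponding M2 bytes: M2 = (c1 ⊕ c2) ⊕ M1.
33 ^ 74 = 47
4d ^ 6f = 22
11 ^ 6b = 7a
df ^ 65 = ba
dd ^ 6e = b3
e0 ^ 20 = c0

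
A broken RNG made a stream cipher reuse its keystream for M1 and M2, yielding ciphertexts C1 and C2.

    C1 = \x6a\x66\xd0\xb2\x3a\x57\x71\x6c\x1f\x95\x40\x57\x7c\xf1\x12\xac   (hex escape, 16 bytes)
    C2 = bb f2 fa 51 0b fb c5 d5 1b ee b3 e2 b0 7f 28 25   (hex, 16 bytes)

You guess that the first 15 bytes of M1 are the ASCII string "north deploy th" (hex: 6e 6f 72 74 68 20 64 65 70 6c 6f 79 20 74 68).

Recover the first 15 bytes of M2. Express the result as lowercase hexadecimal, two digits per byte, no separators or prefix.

bffb5897598cd0dc74179cccecfa52

First, C1 ⊕ C2 = (M1 ⊕ K) ⊕ (M2 ⊕ K) = M1 ⊕ M2, so the key drops out. Then M2 = (M1 ⊕ M2) ⊕ M1 over the first 15 bytes.
byte 0: (6a xor bb) xor 6e = d1 xor 6e = bf
byte 1: (66 xor f2) xor 6f = 94 xor 6f = fb
byte 2: (d0 xor fa) xor 72 = 2a xor 72 = 58
byte 3: (b2 xor 51) xor 74 = e3 xor 74 = 97
byte 4: (3a xor 0b) xor 68 = 31 xor 68 = 59
byte 5: (57 xor fb) xor 20 = ac xor 20 = 8c
byte 6: (71 xor c5) xor 64 = b4 xor 64 = d0
byte 7: (6c xor d5) xor 65 = b9 xor 65 = dc
byte 8: (1f xor 1b) xor 70 = 04 xor 70 = 74
byte 9: (95 xor ee) xor 6c = 7b xor 6c = 17
byte 10: (40 xor b3) xor 6f = f3 xor 6f = 9c
byte 11: (57 xor e2) xor 79 = b5 xor 79 = cc
byte 12: (7c xor b0) xor 20 = cc xor 20 = ec
byte 13: (f1 xor 7f) xor 74 = 8e xor 74 = fa
byte 14: (12 xor 28) xor 68 = 3a xor 68 = 52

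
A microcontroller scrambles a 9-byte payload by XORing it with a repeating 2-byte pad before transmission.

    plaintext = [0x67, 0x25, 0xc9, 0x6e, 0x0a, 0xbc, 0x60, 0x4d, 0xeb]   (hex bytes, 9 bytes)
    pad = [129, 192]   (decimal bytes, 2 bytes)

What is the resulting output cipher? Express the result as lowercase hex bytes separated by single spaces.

e6 e5 48 ae 8b 7c e1 8d 6a

The 2-byte key repeats, so the effective keystream is 81 c0 81 c0 81 c0 81 c0 81.
byte 0: 67 XOR 81 = e6
byte 1: 25 XOR c0 = e5
byte 2: c9 XOR 81 = 48
byte 3: 6e XOR c0 = ae
byte 4: 0a XOR 81 = 8b
byte 5: bc XOR c0 = 7c
byte 6: 60 XOR 81 = e1
byte 7: 4d XOR c0 = 8d
byte 8: eb XOR 81 = 6a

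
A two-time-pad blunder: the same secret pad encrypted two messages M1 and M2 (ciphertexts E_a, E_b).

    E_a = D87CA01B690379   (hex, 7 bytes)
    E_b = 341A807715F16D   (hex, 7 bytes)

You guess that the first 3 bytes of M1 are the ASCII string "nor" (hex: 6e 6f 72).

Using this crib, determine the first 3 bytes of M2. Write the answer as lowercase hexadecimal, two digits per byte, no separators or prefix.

820952

First, E_a ⊕ E_b = (M1 ⊕ K) ⊕ (M2 ⊕ K) = M1 ⊕ M2, so the key drops out. Then M2 = (M1 ⊕ M2) ⊕ M1 over the first 3 bytes.
byte 0: (d8 ^ 34) ^ 6e = ec ^ 6e = 82
byte 1: (7c ^ 1a) ^ 6f = 66 ^ 6f = 09
byte 2: (a0 ^ 80) ^ 72 = 20 ^ 72 = 52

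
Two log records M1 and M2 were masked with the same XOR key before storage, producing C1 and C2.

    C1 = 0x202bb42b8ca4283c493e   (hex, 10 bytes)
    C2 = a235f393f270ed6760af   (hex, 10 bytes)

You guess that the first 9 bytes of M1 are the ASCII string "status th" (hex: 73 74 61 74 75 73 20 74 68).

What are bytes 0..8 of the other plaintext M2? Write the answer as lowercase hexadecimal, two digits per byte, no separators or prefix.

First, C1 ⊕ C2 = (M1 ⊕ K) ⊕ (M2 ⊕ K) = M1 ⊕ M2, so the key drops out. Then M2 = (M1 ⊕ M2) ⊕ M1 over the first 9 bytes.
byte 0: (20 xor a2) xor 73 = 82 xor 73 = f1
byte 1: (2b xor 35) xor 74 = 1e xor 74 = 6a
byte 2: (b4 xor f3) xor 61 = 47 xor 61 = 26
byte 3: (2b xor 93) xor 74 = b8 xor 74 = cc
byte 4: (8c xor f2) xor 75 = 7e xor 75 = 0b
byte 5: (a4 xor 70) xor 73 = d4 xor 73 = a7
byte 6: (28 xor ed) xor 20 = c5 xor 20 = e5
byte 7: (3c xor 67) xor 74 = 5b xor 74 = 2f
byte 8: (49 xor 60) xor 68 = 29 xor 68 = 41

f16a26cc0ba7e52f41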